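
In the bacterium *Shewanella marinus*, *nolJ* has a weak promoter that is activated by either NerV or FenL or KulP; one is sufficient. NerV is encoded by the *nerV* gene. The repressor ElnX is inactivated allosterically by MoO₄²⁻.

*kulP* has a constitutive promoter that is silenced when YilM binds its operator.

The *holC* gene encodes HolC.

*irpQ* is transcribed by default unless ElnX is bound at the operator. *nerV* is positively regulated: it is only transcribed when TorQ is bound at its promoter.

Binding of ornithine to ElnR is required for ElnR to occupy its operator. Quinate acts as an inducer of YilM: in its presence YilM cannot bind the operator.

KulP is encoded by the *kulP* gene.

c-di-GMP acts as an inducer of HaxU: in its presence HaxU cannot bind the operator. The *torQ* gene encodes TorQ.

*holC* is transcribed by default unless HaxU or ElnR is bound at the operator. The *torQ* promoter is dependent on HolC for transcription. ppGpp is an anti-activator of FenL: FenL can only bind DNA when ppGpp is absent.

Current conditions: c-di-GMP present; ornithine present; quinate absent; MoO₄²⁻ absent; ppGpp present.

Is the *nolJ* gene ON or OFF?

c-di-GMP is present, so HaxU is inactive.
Ornithine is present, so ElnR is active.
With repressor ElnR bound, *holC* is not transcribed.
So HolC is not produced.
Required activator HolC is absent, so *torQ* is not transcribed.
So TorQ is not produced.
Required activator TorQ is absent, so *nerV* is not transcribed.
So NerV is not produced.
ppGpp is present, so FenL is inactive.
Quinate is absent, so YilM is active.
With repressor YilM bound, *kulP* is not transcribed.
So KulP is not produced.
No activator is available at the *nolJ* promoter, so *nolJ* is not transcribed.

OFF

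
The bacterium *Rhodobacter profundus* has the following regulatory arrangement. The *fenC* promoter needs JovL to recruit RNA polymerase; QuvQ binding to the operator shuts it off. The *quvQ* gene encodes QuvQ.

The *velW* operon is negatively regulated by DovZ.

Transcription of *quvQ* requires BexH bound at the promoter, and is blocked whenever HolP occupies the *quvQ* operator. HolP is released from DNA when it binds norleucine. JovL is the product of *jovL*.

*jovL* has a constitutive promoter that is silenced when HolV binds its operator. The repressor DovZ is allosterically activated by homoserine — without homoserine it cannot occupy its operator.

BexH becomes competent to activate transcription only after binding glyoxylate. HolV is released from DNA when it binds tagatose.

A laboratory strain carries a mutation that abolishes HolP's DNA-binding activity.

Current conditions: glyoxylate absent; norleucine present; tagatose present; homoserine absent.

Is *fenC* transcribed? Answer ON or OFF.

Tagatose is present, so HolV is inactive.
With no repressor bound, *jovL* is transcribed.
So JovL is produced and active.
HolP is non-functional in this strain, so it has no effect.
Glyoxylate is absent, so BexH is inactive.
Required activator BexH is absent, so *quvQ* is not transcribed.
So QuvQ is not produced.
No repressor is bound and JovL is active, so *fenC* is transcribed.

ON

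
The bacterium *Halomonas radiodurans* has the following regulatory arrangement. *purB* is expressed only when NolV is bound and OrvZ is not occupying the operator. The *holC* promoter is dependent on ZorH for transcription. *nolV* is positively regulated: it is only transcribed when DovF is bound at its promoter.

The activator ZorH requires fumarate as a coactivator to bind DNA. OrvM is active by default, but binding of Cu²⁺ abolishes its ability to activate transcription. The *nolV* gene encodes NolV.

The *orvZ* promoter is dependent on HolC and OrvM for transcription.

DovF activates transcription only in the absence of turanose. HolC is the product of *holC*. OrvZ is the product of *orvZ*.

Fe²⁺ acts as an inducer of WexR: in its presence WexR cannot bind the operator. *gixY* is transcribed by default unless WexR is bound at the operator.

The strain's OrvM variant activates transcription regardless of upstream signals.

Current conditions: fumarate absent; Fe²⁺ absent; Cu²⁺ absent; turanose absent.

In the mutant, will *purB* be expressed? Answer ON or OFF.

Fumarate is absent, so ZorH is inactive.
Required activator ZorH is absent, so *holC* is not transcribed.
So HolC is not produced.
OrvM is constitutively active in this strain.
Required activator HolC is absent, so *orvZ* is not transcribed.
So OrvZ is not produced.
Turanose is absent, so DovF is active.
No repressor is bound and DovF is active, so *nolV* is transcribed.
So NolV is produced and active.
No repressor is bound and NolV is active, so *purB* is transcribed.

ON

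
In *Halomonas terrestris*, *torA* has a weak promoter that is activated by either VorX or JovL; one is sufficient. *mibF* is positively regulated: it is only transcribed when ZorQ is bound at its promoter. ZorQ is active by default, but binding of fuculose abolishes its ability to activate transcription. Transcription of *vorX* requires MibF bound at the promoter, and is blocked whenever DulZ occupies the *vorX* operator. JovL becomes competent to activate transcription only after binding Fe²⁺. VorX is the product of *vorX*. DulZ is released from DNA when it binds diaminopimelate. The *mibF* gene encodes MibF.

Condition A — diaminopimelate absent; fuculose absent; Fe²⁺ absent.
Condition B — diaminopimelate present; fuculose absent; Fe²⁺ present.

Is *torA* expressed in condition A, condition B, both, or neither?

B only

Condition A:
Diaminopimelate is absent, so DulZ is active.
Fuculose is absent, so ZorQ is active.
No repressor is bound and ZorQ is active, so *mibF* is transcribed.
So MibF is produced and active.
With repressor DulZ bound, *vorX* is not transcribed.
So VorX is not produced.
Fe²⁺ is absent, so JovL is inactive.
No activator is available at the *torA* promoter, so *torA* is not transcribed.
→ *torA* is OFF in A.
Condition B:
Diaminopimelate is present, so DulZ is inactive.
Fuculose is absent, so ZorQ is active.
No repressor is bound and ZorQ is active, so *mibF* is transcribed.
So MibF is produced and active.
No repressor is bound and MibF is active, so *vorX* is transcribed.
So VorX is produced and active.
Fe²⁺ is present, so JovL is active.
Activator VorX is present, so *torA* is transcribed.
→ *torA* is ON in B.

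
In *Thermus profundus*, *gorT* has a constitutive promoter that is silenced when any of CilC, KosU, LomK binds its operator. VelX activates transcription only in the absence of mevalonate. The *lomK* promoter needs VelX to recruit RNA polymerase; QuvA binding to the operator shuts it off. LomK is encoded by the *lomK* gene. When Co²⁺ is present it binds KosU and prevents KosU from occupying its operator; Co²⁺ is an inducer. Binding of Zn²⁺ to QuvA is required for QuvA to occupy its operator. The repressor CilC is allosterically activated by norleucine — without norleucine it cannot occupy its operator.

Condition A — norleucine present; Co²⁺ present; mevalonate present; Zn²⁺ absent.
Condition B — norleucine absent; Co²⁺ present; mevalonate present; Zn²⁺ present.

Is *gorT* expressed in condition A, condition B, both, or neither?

B only

Condition A:
Norleucine is present, so CilC is active.
Co²⁺ is present, so KosU is inactive.
Mevalonate is present, so VelX is inactive.
Zn²⁺ is absent, so QuvA is inactive.
Required activator VelX is absent, so *lomK* is not transcribed.
So LomK is not produced.
With repressor CilC bound, *gorT* is not transcribed.
→ *gorT* is OFF in A.
Condition B:
Norleucine is absent, so CilC is inactive.
Co²⁺ is present, so KosU is inactive.
Mevalonate is present, so VelX is inactive.
Zn²⁺ is present, so QuvA is active.
With repressor QuvA bound, *lomK* is not transcribed.
So LomK is not produced.
With no repressor bound, *gorT* is transcribed.
→ *gorT* is ON in B.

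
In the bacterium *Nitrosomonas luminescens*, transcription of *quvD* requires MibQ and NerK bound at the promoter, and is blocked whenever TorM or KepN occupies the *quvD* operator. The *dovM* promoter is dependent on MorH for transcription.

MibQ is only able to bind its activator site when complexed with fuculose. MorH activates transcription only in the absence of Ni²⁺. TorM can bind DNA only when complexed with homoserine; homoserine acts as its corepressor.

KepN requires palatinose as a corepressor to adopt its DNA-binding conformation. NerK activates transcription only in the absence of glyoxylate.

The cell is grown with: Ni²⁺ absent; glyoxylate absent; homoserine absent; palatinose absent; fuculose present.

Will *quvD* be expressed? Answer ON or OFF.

ON

Homoserine is absent, so TorM is inactive.
Palatinose is absent, so KepN is inactive.
Fuculose is present, so MibQ is active.
Glyoxylate is absent, so NerK is active.
No repressor is bound and MibQ and NerK are active, so *quvD* is transcribed.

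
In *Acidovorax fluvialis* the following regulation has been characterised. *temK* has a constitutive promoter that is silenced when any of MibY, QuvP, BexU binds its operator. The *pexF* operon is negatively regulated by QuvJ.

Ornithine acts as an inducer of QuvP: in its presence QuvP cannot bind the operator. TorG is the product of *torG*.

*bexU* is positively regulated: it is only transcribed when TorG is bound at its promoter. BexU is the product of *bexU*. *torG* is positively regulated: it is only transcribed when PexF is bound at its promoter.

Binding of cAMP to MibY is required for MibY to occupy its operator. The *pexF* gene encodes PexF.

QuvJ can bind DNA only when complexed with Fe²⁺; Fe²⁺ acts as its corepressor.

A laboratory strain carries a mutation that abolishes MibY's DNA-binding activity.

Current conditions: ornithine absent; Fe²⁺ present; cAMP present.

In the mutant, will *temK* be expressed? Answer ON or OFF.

OFF

MibY is non-functional in this strain, so it has no effect.
Ornithine is absent, so QuvP is active.
Fe²⁺ is present, so QuvJ is active.
With repressor QuvJ bound, *pexF* is not transcribed.
So PexF is not produced.
Required activator PexF is absent, so *torG* is not transcribed.
So TorG is not produced.
Required activator TorG is absent, so *bexU* is not transcribed.
So BexU is not produced.
With repressor QuvP bound, *temK* is not transcribed.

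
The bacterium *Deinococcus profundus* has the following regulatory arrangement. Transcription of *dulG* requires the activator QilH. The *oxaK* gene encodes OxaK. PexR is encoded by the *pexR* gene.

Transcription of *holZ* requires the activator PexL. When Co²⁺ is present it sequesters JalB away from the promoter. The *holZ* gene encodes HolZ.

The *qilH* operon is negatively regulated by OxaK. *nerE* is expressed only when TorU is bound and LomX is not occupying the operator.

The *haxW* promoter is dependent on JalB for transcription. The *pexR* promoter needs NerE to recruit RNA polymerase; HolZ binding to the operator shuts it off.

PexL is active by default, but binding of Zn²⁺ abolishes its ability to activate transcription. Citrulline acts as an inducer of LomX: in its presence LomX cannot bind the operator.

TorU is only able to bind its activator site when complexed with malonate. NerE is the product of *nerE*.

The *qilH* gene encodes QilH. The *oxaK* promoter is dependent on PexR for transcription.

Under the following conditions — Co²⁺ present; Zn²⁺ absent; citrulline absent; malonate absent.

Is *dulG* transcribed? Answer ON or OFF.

Citrulline is absent, so LomX is active.
Malonate is absent, so TorU is inactive.
With repressor LomX bound, *nerE* is not transcribed.
So NerE is not produced.
Zn²⁺ is absent, so PexL is active.
No repressor is bound and PexL is active, so *holZ* is transcribed.
So HolZ is produced and active.
With repressor HolZ bound, *pexR* is not transcribed.
So PexR is not produced.
Required activator PexR is absent, so *oxaK* is not transcribed.
So OxaK is not produced.
With no repressor bound, *qilH* is transcribed.
So QilH is produced and active.
No repressor is bound and QilH is active, so *dulG* is transcribed.

ON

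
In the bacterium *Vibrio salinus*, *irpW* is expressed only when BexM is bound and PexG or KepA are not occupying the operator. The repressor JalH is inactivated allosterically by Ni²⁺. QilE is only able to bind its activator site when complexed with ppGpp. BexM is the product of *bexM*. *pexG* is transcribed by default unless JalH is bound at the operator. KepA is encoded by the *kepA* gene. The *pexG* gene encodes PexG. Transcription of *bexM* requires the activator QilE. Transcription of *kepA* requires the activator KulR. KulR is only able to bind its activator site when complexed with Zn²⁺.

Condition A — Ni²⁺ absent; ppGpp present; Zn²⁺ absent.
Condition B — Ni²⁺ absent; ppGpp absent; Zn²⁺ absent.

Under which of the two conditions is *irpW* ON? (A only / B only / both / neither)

Condition A:
Ni²⁺ is absent, so JalH is active.
With repressor JalH bound, *pexG* is not transcribed.
So PexG is not produced.
ppGpp is present, so QilE is active.
No repressor is bound and QilE is active, so *bexM* is transcribed.
So BexM is produced and active.
Zn²⁺ is absent, so KulR is inactive.
Required activator KulR is absent, so *kepA* is not transcribed.
So KepA is not produced.
No repressor is bound and BexM is active, so *irpW* is transcribed.
→ *irpW* is ON in A.
Condition B:
Ni²⁺ is absent, so JalH is active.
With repressor JalH bound, *pexG* is not transcribed.
So PexG is not produced.
ppGpp is absent, so QilE is inactive.
Required activator QilE is absent, so *bexM* is not transcribed.
So BexM is not produced.
Zn²⁺ is absent, so KulR is inactive.
Required activator KulR is absent, so *kepA* is not transcribed.
So KepA is not produced.
Required activator BexM is absent, so *irpW* is not transcribed.
→ *irpW* is OFF in B.

A only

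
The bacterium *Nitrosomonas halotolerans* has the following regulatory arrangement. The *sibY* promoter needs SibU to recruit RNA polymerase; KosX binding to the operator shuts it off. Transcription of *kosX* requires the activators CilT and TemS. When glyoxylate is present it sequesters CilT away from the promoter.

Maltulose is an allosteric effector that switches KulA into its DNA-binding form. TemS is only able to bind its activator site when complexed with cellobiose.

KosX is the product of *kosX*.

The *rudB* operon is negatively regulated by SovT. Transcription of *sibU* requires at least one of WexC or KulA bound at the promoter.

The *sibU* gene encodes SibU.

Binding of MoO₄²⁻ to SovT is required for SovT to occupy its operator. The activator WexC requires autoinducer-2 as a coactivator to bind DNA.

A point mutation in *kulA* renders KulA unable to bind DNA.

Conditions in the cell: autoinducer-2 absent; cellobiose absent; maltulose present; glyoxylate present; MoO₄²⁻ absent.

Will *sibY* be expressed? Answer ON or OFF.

Autoinducer-2 is absent, so WexC is inactive.
KulA is non-functional in this strain, so it has no effect.
No activator is available at the *sibU* promoter, so *sibU* is not transcribed.
So SibU is not produced.
Glyoxylate is present, so CilT is inactive.
Cellobiose is absent, so TemS is inactive.
Required activator CilT is absent, so *kosX* is not transcribed.
So KosX is not produced.
Required activator SibU is absent, so *sibY* is not transcribed.

OFF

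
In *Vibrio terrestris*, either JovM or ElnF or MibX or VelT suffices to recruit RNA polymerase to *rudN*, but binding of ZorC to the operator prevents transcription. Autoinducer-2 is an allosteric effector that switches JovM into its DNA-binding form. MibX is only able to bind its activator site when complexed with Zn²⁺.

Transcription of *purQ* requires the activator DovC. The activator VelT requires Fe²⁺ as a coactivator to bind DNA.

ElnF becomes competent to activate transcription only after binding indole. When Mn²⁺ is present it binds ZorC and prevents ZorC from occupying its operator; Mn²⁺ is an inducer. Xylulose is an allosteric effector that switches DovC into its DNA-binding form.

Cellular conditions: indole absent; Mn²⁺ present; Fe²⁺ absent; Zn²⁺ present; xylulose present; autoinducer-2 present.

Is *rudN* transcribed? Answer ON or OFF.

ON

Mn²⁺ is present, so ZorC is inactive.
Autoinducer-2 is present, so JovM is active.
Indole is absent, so ElnF is inactive.
Zn²⁺ is present, so MibX is active.
Fe²⁺ is absent, so VelT is inactive.
Activator JovM is present, so *rudN* is transcribed.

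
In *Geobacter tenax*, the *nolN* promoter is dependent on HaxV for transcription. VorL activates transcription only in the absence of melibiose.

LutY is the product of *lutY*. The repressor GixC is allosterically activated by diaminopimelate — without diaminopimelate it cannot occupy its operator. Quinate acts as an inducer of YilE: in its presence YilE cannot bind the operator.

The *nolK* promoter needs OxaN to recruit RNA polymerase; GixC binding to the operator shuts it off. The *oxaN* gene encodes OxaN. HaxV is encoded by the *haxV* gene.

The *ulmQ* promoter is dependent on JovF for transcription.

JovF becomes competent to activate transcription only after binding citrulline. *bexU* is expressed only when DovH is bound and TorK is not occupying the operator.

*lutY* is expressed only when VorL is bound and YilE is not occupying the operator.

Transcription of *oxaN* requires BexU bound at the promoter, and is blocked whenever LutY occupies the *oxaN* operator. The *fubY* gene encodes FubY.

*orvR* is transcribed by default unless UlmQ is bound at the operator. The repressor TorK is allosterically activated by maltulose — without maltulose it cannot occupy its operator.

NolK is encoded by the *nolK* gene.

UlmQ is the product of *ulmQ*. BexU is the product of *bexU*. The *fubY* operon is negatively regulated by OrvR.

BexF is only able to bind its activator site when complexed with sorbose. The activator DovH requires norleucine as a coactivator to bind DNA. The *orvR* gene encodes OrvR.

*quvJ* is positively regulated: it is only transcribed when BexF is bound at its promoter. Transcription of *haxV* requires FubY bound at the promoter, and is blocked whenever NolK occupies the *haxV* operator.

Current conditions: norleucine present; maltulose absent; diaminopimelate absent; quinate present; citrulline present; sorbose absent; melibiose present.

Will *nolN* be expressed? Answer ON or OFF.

OFF

Citrulline is present, so JovF is active.
No repressor is bound and JovF is active, so *ulmQ* is transcribed.
So UlmQ is produced and active.
With repressor UlmQ bound, *orvR* is not transcribed.
So OrvR is not produced.
With no repressor bound, *fubY* is transcribed.
So FubY is produced and active.
Diaminopimelate is absent, so GixC is inactive.
Norleucine is present, so DovH is active.
Maltulose is absent, so TorK is inactive.
No repressor is bound and DovH is active, so *bexU* is transcribed.
So BexU is produced and active.
Melibiose is present, so VorL is inactive.
Quinate is present, so YilE is inactive.
Required activator VorL is absent, so *lutY* is not transcribed.
So LutY is not produced.
No repressor is bound and BexU is active, so *oxaN* is transcribed.
So OxaN is produced and active.
No repressor is bound and OxaN is active, so *nolK* is transcribed.
So NolK is produced and active.
With repressor NolK bound, *haxV* is not transcribed.
So HaxV is not produced.
Required activator HaxV is absent, so *nolN* is not transcribed.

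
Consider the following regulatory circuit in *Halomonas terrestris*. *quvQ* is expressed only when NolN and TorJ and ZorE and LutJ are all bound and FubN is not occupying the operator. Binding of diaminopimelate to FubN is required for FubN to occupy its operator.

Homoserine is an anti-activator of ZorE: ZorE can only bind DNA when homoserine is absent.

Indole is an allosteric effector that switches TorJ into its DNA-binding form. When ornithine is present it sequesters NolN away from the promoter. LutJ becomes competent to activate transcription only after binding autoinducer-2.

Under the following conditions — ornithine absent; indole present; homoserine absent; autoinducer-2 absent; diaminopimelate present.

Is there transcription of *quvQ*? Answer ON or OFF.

Ornithine is absent, so NolN is active.
Indole is present, so TorJ is active.
Homoserine is absent, so ZorE is active.
Autoinducer-2 is absent, so LutJ is inactive.
Diaminopimelate is present, so FubN is active.
With repressor FubN bound, *quvQ* is not transcribed.

OFF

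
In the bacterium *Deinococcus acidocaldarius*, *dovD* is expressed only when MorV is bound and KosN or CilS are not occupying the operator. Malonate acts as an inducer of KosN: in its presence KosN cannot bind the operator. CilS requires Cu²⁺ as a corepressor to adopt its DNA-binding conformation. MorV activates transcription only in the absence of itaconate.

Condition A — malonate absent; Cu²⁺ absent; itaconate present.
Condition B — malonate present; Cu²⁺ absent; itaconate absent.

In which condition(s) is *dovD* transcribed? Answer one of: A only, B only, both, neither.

Condition A:
Malonate is absent, so KosN is active.
Cu²⁺ is absent, so CilS is inactive.
Itaconate is present, so MorV is inactive.
With repressor KosN bound, *dovD* is not transcribed.
→ *dovD* is OFF in A.
Condition B:
Malonate is present, so KosN is inactive.
Cu²⁺ is absent, so CilS is inactive.
Itaconate is absent, so MorV is active.
No repressor is bound and MorV is active, so *dovD* is transcribed.
→ *dovD* is ON in B.

B only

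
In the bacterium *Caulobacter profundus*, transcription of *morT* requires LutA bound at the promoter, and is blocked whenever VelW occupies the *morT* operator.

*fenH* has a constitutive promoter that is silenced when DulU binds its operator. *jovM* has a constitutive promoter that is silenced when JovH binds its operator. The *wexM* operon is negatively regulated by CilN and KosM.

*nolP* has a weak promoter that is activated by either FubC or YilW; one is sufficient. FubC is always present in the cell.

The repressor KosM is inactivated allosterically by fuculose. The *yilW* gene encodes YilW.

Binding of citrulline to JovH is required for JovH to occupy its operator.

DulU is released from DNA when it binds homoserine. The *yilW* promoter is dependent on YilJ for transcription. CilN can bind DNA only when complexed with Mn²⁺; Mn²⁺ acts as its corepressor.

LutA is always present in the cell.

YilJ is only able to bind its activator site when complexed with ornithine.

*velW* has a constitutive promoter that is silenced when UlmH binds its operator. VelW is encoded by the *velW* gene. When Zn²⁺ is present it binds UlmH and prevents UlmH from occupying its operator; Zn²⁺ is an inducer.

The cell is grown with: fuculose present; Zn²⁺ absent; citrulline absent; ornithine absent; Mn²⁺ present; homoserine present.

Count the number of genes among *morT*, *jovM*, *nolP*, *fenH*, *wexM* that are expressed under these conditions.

Zn²⁺ is absent, so UlmH is active.
With repressor UlmH bound, *velW* is not transcribed.
So VelW is not produced.
LutA is produced constitutively and is active.
No repressor is bound and LutA is active, so *morT* is transcribed.
→ *morT* is ON.
Citrulline is absent, so JovH is inactive.
With no repressor bound, *jovM* is transcribed.
→ *jovM* is ON.
FubC is produced constitutively and is active.
Ornithine is absent, so YilJ is inactive.
Required activator YilJ is absent, so *yilW* is not transcribed.
So YilW is not produced.
Activator FubC is present, so *nolP* is transcribed.
→ *nolP* is ON.
Homoserine is present, so DulU is inactive.
With no repressor bound, *fenH* is transcribed.
→ *fenH* is ON.
Mn²⁺ is present, so CilN is active.
Fuculose is present, so KosM is inactive.
With repressor CilN bound, *wexM* is not transcribed.
→ *wexM* is OFF.
4 of the 5 genes are transcribed.

4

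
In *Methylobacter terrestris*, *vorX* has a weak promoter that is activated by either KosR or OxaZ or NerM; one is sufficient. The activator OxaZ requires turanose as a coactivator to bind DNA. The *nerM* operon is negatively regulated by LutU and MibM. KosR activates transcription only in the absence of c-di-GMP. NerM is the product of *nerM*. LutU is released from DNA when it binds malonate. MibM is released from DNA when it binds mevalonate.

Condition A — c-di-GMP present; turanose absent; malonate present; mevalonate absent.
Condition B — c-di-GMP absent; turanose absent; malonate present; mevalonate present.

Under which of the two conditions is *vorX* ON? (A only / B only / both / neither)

Condition A:
c-di-GMP is present, so KosR is inactive.
Turanose is absent, so OxaZ is inactive.
Malonate is present, so LutU is inactive.
Mevalonate is absent, so MibM is active.
With repressor MibM bound, *nerM* is not transcribed.
So NerM is not produced.
No activator is available at the *vorX* promoter, so *vorX* is not transcribed.
→ *vorX* is OFF in A.
Condition B:
c-di-GMP is absent, so KosR is active.
Turanose is absent, so OxaZ is inactive.
Malonate is present, so LutU is inactive.
Mevalonate is present, so MibM is inactive.
With no repressor bound, *nerM* is transcribed.
So NerM is produced and active.
Activator KosR is present, so *vorX* is transcribed.
→ *vorX* is ON in B.

B only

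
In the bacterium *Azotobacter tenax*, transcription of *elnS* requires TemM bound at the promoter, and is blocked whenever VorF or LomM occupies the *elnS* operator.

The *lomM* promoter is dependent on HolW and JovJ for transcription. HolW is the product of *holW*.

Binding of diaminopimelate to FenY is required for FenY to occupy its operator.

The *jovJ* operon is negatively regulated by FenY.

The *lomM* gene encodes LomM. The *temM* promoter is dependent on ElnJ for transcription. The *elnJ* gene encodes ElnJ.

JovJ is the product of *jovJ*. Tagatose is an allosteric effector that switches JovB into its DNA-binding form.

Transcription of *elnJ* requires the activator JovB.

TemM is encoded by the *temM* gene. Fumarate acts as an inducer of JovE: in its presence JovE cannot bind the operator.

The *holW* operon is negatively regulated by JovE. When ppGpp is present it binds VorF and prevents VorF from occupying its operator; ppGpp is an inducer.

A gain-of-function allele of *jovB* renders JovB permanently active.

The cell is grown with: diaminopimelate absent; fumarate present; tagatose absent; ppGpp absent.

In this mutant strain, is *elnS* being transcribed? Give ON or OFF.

ppGpp is absent, so VorF is active.
JovB is constitutively active in this strain.
No repressor is bound and JovB is active, so *elnJ* is transcribed.
So ElnJ is produced and active.
No repressor is bound and ElnJ is active, so *temM* is transcribed.
So TemM is produced and active.
Fumarate is present, so JovE is inactive.
With no repressor bound, *holW* is transcribed.
So HolW is produced and active.
Diaminopimelate is absent, so FenY is inactive.
With no repressor bound, *jovJ* is transcribed.
So JovJ is produced and active.
No repressor is bound and HolW and JovJ are active, so *lomM* is transcribed.
So LomM is produced and active.
With repressor VorF bound, *elnS* is not transcribed.

OFF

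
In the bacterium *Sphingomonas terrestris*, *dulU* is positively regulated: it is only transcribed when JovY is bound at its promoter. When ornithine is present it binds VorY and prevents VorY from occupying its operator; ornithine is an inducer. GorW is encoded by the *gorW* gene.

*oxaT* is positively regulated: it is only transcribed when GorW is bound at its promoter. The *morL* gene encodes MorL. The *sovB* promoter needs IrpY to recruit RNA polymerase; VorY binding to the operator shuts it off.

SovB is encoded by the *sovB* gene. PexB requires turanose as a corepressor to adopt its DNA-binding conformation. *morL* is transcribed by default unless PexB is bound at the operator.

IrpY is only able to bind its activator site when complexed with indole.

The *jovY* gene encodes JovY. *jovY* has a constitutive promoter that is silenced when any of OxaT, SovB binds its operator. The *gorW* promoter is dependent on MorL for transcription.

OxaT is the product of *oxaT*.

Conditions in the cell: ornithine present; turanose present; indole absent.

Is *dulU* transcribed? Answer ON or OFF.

Turanose is present, so PexB is active.
With repressor PexB bound, *morL* is not transcribed.
So MorL is not produced.
Required activator MorL is absent, so *gorW* is not transcribed.
So GorW is not produced.
Required activator GorW is absent, so *oxaT* is not transcribed.
So OxaT is not produced.
Ornithine is present, so VorY is inactive.
Indole is absent, so IrpY is inactive.
Required activator IrpY is absent, so *sovB* is not transcribed.
So SovB is not produced.
With no repressor bound, *jovY* is transcribed.
So JovY is produced and active.
No repressor is bound and JovY is active, so *dulU* is transcribed.

ON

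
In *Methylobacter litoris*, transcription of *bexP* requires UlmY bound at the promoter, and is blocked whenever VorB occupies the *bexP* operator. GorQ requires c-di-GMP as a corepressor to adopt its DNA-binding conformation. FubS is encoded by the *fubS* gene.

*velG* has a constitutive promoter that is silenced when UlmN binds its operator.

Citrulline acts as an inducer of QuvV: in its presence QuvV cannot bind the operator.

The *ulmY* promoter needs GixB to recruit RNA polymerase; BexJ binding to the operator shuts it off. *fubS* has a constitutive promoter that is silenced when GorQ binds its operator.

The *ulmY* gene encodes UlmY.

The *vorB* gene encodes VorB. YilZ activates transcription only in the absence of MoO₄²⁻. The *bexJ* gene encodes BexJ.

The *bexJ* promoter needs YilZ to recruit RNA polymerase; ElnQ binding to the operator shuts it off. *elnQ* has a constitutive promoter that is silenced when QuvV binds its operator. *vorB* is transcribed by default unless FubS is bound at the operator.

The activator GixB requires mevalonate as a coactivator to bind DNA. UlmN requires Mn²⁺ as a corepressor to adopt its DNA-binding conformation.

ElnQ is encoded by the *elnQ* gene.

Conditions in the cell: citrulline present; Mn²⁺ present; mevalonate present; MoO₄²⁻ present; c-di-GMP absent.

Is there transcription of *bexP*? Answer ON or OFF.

c-di-GMP is absent, so GorQ is inactive.
With no repressor bound, *fubS* is transcribed.
So FubS is produced and active.
With repressor FubS bound, *vorB* is not transcribed.
So VorB is not produced.
Citrulline is present, so QuvV is inactive.
With no repressor bound, *elnQ* is transcribed.
So ElnQ is produced and active.
MoO₄²⁻ is present, so YilZ is inactive.
With repressor ElnQ bound, *bexJ* is not transcribed.
So BexJ is not produced.
Mevalonate is present, so GixB is active.
No repressor is bound and GixB is active, so *ulmY* is transcribed.
So UlmY is produced and active.
No repressor is bound and UlmY is active, so *bexP* is transcribed.

ON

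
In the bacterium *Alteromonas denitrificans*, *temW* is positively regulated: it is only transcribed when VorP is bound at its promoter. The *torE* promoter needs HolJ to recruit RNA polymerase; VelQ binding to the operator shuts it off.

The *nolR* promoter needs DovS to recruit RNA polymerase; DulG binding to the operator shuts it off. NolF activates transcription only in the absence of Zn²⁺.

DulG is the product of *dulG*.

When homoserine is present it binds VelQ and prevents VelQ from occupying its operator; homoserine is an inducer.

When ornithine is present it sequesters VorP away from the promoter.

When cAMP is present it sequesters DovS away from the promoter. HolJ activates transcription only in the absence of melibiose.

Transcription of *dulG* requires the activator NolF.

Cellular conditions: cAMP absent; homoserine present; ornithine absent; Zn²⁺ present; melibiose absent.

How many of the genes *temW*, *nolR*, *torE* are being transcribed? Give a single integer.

3

Ornithine is absent, so VorP is active.
No repressor is bound and VorP is active, so *temW* is transcribed.
→ *temW* is ON.
cAMP is absent, so DovS is active.
Zn²⁺ is present, so NolF is inactive.
Required activator NolF is absent, so *dulG* is not transcribed.
So DulG is not produced.
No repressor is bound and DovS is active, so *nolR* is transcribed.
→ *nolR* is ON.
Homoserine is present, so VelQ is inactive.
Melibiose is absent, so HolJ is active.
No repressor is bound and HolJ is active, so *torE* is transcribed.
→ *torE* is ON.
3 of the 3 genes are transcribed.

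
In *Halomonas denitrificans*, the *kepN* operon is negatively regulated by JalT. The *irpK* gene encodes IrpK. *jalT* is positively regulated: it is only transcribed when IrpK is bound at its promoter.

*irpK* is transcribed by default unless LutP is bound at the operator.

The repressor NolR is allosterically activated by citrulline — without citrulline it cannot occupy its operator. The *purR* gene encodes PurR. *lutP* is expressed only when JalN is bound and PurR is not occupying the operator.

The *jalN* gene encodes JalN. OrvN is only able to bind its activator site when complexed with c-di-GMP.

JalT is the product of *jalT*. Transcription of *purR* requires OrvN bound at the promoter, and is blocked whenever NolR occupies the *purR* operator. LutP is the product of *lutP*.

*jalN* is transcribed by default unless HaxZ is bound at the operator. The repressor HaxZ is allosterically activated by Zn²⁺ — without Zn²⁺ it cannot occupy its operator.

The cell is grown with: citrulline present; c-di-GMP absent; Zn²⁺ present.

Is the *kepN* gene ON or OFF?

Zn²⁺ is present, so HaxZ is active.
With repressor HaxZ bound, *jalN* is not transcribed.
So JalN is not produced.
c-di-GMP is absent, so OrvN is inactive.
Citrulline is present, so NolR is active.
With repressor NolR bound, *purR* is not transcribed.
So PurR is not produced.
Required activator JalN is absent, so *lutP* is not transcribed.
So LutP is not produced.
With no repressor bound, *irpK* is transcribed.
So IrpK is produced and active.
No repressor is bound and IrpK is active, so *jalT* is transcribed.
So JalT is produced and active.
With repressor JalT bound, *kepN* is not transcribed.

OFF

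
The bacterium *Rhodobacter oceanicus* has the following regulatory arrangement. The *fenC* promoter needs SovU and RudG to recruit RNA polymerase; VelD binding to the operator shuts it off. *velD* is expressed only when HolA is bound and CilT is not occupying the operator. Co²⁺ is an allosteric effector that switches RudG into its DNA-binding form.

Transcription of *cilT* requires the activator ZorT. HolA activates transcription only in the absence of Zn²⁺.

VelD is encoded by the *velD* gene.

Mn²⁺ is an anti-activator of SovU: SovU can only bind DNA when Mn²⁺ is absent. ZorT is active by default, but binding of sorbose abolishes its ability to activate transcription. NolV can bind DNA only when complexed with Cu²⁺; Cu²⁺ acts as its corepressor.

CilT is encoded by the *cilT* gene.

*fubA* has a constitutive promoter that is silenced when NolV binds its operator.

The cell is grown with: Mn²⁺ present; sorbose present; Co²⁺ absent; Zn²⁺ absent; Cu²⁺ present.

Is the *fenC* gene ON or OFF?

Mn²⁺ is present, so SovU is inactive.
Co²⁺ is absent, so RudG is inactive.
Sorbose is present, so ZorT is inactive.
Required activator ZorT is absent, so *cilT* is not transcribed.
So CilT is not produced.
Zn²⁺ is absent, so HolA is active.
No repressor is bound and HolA is active, so *velD* is transcribed.
So VelD is produced and active.
With repressor VelD bound, *fenC* is not transcribed.

OFF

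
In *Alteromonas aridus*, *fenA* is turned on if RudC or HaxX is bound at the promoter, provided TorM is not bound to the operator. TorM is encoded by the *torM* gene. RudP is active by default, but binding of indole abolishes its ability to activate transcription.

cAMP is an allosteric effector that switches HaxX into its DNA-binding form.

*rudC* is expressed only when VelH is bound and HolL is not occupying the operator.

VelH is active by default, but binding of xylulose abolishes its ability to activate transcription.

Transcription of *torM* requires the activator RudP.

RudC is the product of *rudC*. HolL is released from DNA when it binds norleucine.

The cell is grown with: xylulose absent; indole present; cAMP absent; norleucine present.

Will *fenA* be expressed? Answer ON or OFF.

ON

Norleucine is present, so HolL is inactive.
Xylulose is absent, so VelH is active.
No repressor is bound and VelH is active, so *rudC* is transcribed.
So RudC is produced and active.
Indole is present, so RudP is inactive.
Required activator RudP is absent, so *torM* is not transcribed.
So TorM is not produced.
cAMP is absent, so HaxX is inactive.
Activator RudC is present, so *fenA* is transcribed.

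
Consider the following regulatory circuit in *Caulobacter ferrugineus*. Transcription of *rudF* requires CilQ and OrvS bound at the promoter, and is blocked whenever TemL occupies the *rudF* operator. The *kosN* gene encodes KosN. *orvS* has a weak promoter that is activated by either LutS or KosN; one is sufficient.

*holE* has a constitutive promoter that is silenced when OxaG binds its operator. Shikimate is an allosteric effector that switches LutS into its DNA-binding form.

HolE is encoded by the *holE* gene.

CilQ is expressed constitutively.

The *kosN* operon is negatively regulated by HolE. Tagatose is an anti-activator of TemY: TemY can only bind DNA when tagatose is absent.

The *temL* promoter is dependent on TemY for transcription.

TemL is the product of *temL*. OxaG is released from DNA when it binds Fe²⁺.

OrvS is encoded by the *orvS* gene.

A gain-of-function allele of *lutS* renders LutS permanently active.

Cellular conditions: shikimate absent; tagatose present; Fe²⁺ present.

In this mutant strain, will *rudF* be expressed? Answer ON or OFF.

CilQ is produced constitutively and is active.
Tagatose is present, so TemY is inactive.
Required activator TemY is absent, so *temL* is not transcribed.
So TemL is not produced.
LutS is constitutively active in this strain.
Fe²⁺ is present, so OxaG is inactive.
With no repressor bound, *holE* is transcribed.
So HolE is produced and active.
With repressor HolE bound, *kosN* is not transcribed.
So KosN is not produced.
Activator LutS is present, so *orvS* is transcribed.
So OrvS is produced and active.
No repressor is bound and CilQ and OrvS are active, so *rudF* is transcribed.

ON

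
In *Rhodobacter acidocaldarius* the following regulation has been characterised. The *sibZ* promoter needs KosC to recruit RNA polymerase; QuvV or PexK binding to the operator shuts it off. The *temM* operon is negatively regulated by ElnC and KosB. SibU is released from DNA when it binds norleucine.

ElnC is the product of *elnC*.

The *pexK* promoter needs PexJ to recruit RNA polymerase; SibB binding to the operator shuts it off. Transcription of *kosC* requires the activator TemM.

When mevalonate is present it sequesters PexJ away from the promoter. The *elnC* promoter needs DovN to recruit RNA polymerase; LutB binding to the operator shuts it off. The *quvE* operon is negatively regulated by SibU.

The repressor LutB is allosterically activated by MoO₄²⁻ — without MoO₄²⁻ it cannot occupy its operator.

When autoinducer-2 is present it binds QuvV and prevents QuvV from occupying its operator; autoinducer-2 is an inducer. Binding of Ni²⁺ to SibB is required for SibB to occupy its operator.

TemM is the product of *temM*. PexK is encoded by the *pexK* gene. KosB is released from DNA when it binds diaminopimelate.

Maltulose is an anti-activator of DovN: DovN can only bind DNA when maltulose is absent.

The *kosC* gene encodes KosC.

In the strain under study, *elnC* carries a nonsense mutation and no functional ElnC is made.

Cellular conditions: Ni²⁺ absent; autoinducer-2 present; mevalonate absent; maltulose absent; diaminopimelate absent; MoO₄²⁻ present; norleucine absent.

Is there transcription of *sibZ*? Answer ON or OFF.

ElnC is non-functional in this strain, so it has no effect.
Diaminopimelate is absent, so KosB is active.
With repressor KosB bound, *temM* is not transcribed.
So TemM is not produced.
Required activator TemM is absent, so *kosC* is not transcribed.
So KosC is not produced.
Autoinducer-2 is present, so QuvV is inactive.
Ni²⁺ is absent, so SibB is inactive.
Mevalonate is absent, so PexJ is active.
No repressor is bound and PexJ is active, so *pexK* is transcribed.
So PexK is produced and active.
With repressor PexK bound, *sibZ* is not transcribed.

OFF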